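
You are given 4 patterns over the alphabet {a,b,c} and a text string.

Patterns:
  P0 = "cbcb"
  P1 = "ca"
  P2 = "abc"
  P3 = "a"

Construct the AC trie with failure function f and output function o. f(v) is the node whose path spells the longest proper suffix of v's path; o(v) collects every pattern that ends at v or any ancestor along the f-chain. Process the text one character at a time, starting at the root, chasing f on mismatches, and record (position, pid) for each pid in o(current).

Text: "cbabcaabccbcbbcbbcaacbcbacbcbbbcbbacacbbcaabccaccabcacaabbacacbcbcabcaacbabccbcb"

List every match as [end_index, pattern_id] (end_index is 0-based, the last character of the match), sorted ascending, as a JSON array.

Build automaton:
Trie (insert patterns):
  n0 'ε': a→6 c→1
  n1 'c': a→5 b→2
  n2 'cb': c→3
  n3 'cbc': b→4
  n4 'cbcb': ·  ←P0
  n5 'ca': ·  ←P1
  n6 'a': b→7  ←P3
  n7 'ab': c→8
  n8 'abc': ·  ←P2

Failure links (BFS by depth):
  n1('c'): parent n0 fail=0; on 'c' 0 → fail=0;  out ∅∪∅=∅
  n6('a'): parent n0 fail=0; on 'a' 0 → fail=0;  out {3}∪∅={3}
  n2('cb'): parent n1 fail=0; on 'b' 0 → fail=0;  out ∅∪∅=∅
  n5('ca'): parent n1 fail=0; on 'a' 0 → fail=6;  out {1}∪{3}={1,3}
  n7('ab'): parent n6 fail=0; on 'b' 0 → fail=0;  out ∅∪∅=∅
  n3('cbc'): parent n2 fail=0; on 'c' 0 → fail=1;  out ∅∪∅=∅
  n8('abc'): parent n7 fail=0; on 'c' 0 → fail=1;  out {2}∪∅={2}
  n4('cbcb'): parent n3 fail=1; on 'b' 1 → fail=2;  out {0}∪∅={0}

Run:
i=0 'c': node 0→1
i=1 'b': node 1→2
i=2 'a': node 2→6 (via fail)  → match P3@[2:2]
i=3 'b': node 6→7
i=4 'c': node 7→8  → match P2@[2:4]
i=5 'a': node 8→5 (via fail)  → match P1@[4:5],P3@[5:5]
i=6 'a': node 5→6 (via fail)  → match P3@[6:6]
i=7 'b': node 6→7
i=8 'c': node 7→8  → match P2@[6:8]
i=9 'c': node 8→1 (via fail)
i=10 'b': node 1→2
i=11 'c': node 2→3
i=12 'b': node 3→4  → match P0@[9:12]
i=13 'b': node 4→0 (via fail)
i=14 'c': node 0→1
i=15 'b': node 1→2
i=16 'b': node 2→0 (via fail)
i=17 'c': node 0→1
i=18 'a': node 1→5  → match P1@[17:18],P3@[18:18]
i=19 'a': node 5→6 (via fail)  → match P3@[19:19]
i=20 'c': node 6→1 (via fail)
i=21 'b': node 1→2
i=22 'c': node 2→3
i=23 'b': node 3→4  → match P0@[20:23]
i=24 'a': node 4→6 (via fail)  → match P3@[24:24]
i=25 'c': node 6→1 (via fail)
i=26 'b': node 1→2
i=27 'c': node 2→3
i=28 'b': node 3→4  → match P0@[25:28]
i=29 'b': node 4→0 (via fail)
i=30 'b': node 0→0
i=31 'c': node 0→1
i=32 'b': node 1→2
i=33 'b': node 2→0 (via fail)
i=34 'a': node 0→6  → match P3@[34:34]
i=35 'c': node 6→1 (via fail)
i=36 'a': node 1→5  → match P1@[35:36],P3@[36:36]
i=37 'c': node 5→1 (via fail)
i=38 'b': node 1→2
i=39 'b': node 2→0 (via fail)
i=40 'c': node 0→1
i=41 'a': node 1→5  → match P1@[40:41],P3@[41:41]
i=42 'a': node 5→6 (via fail)  → match P3@[42:42]
i=43 'b': node 6→7
i=44 'c': node 7→8  → match P2@[42:44]
i=45 'c': node 8→1 (via fail)
i=46 'a': node 1→5  → match P1@[45:46],P3@[46:46]
i=47 'c': node 5→1 (via fail)
i=48 'c': node 1→1 (via fail)
i=49 'a': node 1→5  → match P1@[48:49],P3@[49:49]
i=50 'b': node 5→7 (via fail)
i=51 'c': node 7→8  → match P2@[49:51]
i=52 'a': node 8→5 (via fail)  → match P1@[51:52],P3@[52:52]
i=53 'c': node 5→1 (via fail)
i=54 'a': node 1→5  → match P1@[53:54],P3@[54:54]
i=55 'a': node 5→6 (via fail)  → match P3@[55:55]
i=56 'b': node 6→7
i=57 'b': node 7→0 (via fail)
i=58 'a': node 0→6  → match P3@[58:58]
i=59 'c': node 6→1 (via fail)
i=60 'a': node 1→5  → match P1@[59:60],P3@[60:60]
i=61 'c': node 5→1 (via fail)
i=62 'b': node 1→2
i=63 'c': node 2→3
i=64 'b': node 3→4  → match P0@[61:64]
i=65 'c': node 4→3 (via fail)
i=66 'a': node 3→5 (via fail)  → match P1@[65:66],P3@[66:66]
i=67 'b': node 5→7 (via fail)
i=68 'c': node 7→8  → match P2@[66:68]
i=69 'a': node 8→5 (via fail)  → match P1@[68:69],P3@[69:69]
i=70 'a': node 5→6 (via fail)  → match P3@[70:70]
i=71 'c': node 6→1 (via fail)
i=72 'b': node 1→2
i=73 'a': node 2→6 (via fail)  → match P3@[73:73]
i=74 'b': node 6→7
i=75 'c': node 7→8  → match P2@[73:75]
i=76 'c': node 8→1 (via fail)
i=77 'b': node 1→2
i=78 'c': node 2→3
i=79 'b': node 3→4  → match P0@[76:79]

All matches (sorted): [[2,3],[4,2],[5,1],[5,3],[6,3],[8,2],[12,0],[18,1],[18,3],[19,3],[23,0],[24,3],[28,0],[34,3],[36,1],[36,3],[41,1],[41,3],[42,3],[44,2],[46,1],[46,3],[49,1],[49,3],[51,2],[52,1],[52,3],[54,1],[54,3],[55,3],[58,3],[60,1],[60,3],[64,0],[66,1],[66,3],[68,2],[69,1],[69,3],[70,3],[73,3],[75,2],[79,0]]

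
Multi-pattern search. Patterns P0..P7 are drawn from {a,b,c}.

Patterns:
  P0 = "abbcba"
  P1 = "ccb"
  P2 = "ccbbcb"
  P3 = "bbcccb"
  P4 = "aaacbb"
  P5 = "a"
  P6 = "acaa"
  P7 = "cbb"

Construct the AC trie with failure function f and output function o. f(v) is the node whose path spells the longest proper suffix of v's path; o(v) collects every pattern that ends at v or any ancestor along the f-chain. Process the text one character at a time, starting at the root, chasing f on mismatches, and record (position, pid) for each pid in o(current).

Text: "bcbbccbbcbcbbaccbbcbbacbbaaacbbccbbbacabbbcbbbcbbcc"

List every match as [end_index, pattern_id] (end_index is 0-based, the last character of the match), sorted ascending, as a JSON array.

Construct AC machine:
Trie (insert patterns):
  0='ε' goto a→1 b→13 c→7
  1='a' goto a→19 b→2 c→24  [P5 ends]
  2='ab' goto b→3
  3='abb' goto c→4
  4='abbc' goto b→5
  5='abbcb' goto a→6
  6='abbcba' goto ·  [P0 ends]
  7='c' goto b→27 c→8
  8='cc' goto b→9
  9='ccb' goto b→10  [P1 ends]
  10='ccbb' goto c→11
  11='ccbbc' goto b→12
  12='ccbbcb' goto ·  [P2 ends]
  13='b' goto b→14
  14='bb' goto c→15
  15='bbc' goto c→16
  16='bbcc' goto c→17
  17='bbccc' goto b→18
  18='bbcccb' goto ·  [P3 ends]
  19='aa' goto a→20
  20='aaa' goto c→21
  21='aaac' goto b→22
  22='aaacb' goto b→23
  23='aaacbb' goto ·  [P4 ends]
  24='ac' goto a→25
  25='aca' goto a→26
  26='acaa' goto ·  [P6 ends]
  27='cb' goto b→28
  28='cbb' goto ·  [P7 ends]

BFS fail/out derivation:
  n1('a'): parent n0 fail=0; on 'a' 0 → fail=0;  out {5}∪∅={5}
  n7('c'): parent n0 fail=0; on 'c' 0 → fail=0;  out ∅∪∅=∅
  n13('b'): parent n0 fail=0; on 'b' 0 → fail=0;  out ∅∪∅=∅
  n2('ab'): parent n1 fail=0; on 'b' 0 → fail=13;  out ∅∪∅=∅
  n8('cc'): parent n7 fail=0; on 'c' 0 → fail=7;  out ∅∪∅=∅
  n14('bb'): parent n13 fail=0; on 'b' 0 → fail=13;  out ∅∪∅=∅
  n19('aa'): parent n1 fail=0; on 'a' 0 → fail=1;  out ∅∪{5}={5}
  n24('ac'): parent n1 fail=0; on 'c' 0 → fail=7;  out ∅∪∅=∅
  n27('cb'): parent n7 fail=0; on 'b' 0 → fail=13;  out ∅∪∅=∅
  n3('abb'): parent n2 fail=13; on 'b' 13 → fail=14;  out ∅∪∅=∅
  n9('ccb'): parent n8 fail=7; on 'b' 7 → fail=27;  out {1}∪∅={1}
  n15('bbc'): parent n14 fail=13; on 'c' 13→0 → fail=7;  out ∅∪∅=∅
  n20('aaa'): parent n19 fail=1; on 'a' 1 → fail=19;  out ∅∪{5}={5}
  n25('aca'): parent n24 fail=7; on 'a' 7→0 → fail=1;  out ∅∪{5}={5}
  n28('cbb'): parent n27 fail=13; on 'b' 13 → fail=14;  out {7}∪∅={7}
  n4('abbc'): parent n3 fail=14; on 'c' 14 → fail=15;  out ∅∪∅=∅
  n10('ccbb'): parent n9 fail=27; on 'b' 27 → fail=28;  out ∅∪{7}={7}
  n16('bbcc'): parent n15 fail=7; on 'c' 7 → fail=8;  out ∅∪∅=∅
  n21('aaac'): parent n20 fail=19; on 'c' 19→1 → fail=24;  out ∅∪∅=∅
  n26('acaa'): parent n25 fail=1; on 'a' 1 → fail=19;  out {6}∪{5}={5,6}
  n5('abbcb'): parent n4 fail=15; on 'b' 15→7 → fail=27;  out ∅∪∅=∅
  n11('ccbbc'): parent n10 fail=28; on 'c' 28→14 → fail=15;  out ∅∪∅=∅
  n17('bbccc'): parent n16 fail=8; on 'c' 8→7 → fail=8;  out ∅∪∅=∅
  n22('aaacb'): parent n21 fail=24; on 'b' 24→7 → fail=27;  out ∅∪∅=∅
  n6('abbcba'): parent n5 fail=27; on 'a' 27→13→0 → fail=1;  out {0}∪{5}={0,5}
  n12('ccbbcb'): parent n11 fail=15; on 'b' 15→7 → fail=27;  out {2}∪∅={2}
  n18('bbcccb'): parent n17 fail=8; on 'b' 8 → fail=9;  out {3}∪{1}={1,3}
  n23('aaacbb'): parent n22 fail=27; on 'b' 27 → fail=28;  out {4}∪{7}={4,7}

Scan:
[0] read 'b'  n0⇒n13
[1] read 'c'  n13⇒n7 (fail-walked)
[2] read 'b'  n7⇒n27
[3] read 'b'  n27⇒n28  emit P7@[1:3]
[4] read 'c'  n28⇒n15 (fail-walked)
[5] read 'c'  n15⇒n16
[6] read 'b'  n16⇒n9 (fail-walked)  emit P1@[4:6]
[7] read 'b'  n9⇒n10  emit P7@[5:7]
[8] read 'c'  n10⇒n11
[9] read 'b'  n11⇒n12  emit P2@[4:9]
[10] read 'c'  n12⇒n7 (fail-walked)
[11] read 'b'  n7⇒n27
[12] read 'b'  n27⇒n28  emit P7@[10:12]
[13] read 'a'  n28⇒n1 (fail-walked)  emit P5@[13:13]
[14] read 'c'  n1⇒n24
[15] read 'c'  n24⇒n8 (fail-walked)
[16] read 'b'  n8⇒n9  emit P1@[14:16]
[17] read 'b'  n9⇒n10  emit P7@[15:17]
[18] read 'c'  n10⇒n11
[19] read 'b'  n11⇒n12  emit P2@[14:19]
[20] read 'b'  n12⇒n28 (fail-walked)  emit P7@[18:20]
[21] read 'a'  n28⇒n1 (fail-walked)  emit P5@[21:21]
[22] read 'c'  n1⇒n24
[23] read 'b'  n24⇒n27 (fail-walked)
[24] read 'b'  n27⇒n28  emit P7@[22:24]
[25] read 'a'  n28⇒n1 (fail-walked)  emit P5@[25:25]
[26] read 'a'  n1⇒n19  emit P5@[26:26]
[27] read 'a'  n19⇒n20  emit P5@[27:27]
[28] read 'c'  n20⇒n21
[29] read 'b'  n21⇒n22
[30] read 'b'  n22⇒n23  emit P4@[25:30],P7@[28:30]
[31] read 'c'  n23⇒n15 (fail-walked)
[32] read 'c'  n15⇒n16
[33] read 'b'  n16⇒n9 (fail-walked)  emit P1@[31:33]
[34] read 'b'  n9⇒n10  emit P7@[32:34]
[35] read 'b'  n10⇒n14 (fail-walked)
[36] read 'a'  n14⇒n1 (fail-walked)  emit P5@[36:36]
[37] read 'c'  n1⇒n24
[38] read 'a'  n24⇒n25  emit P5@[38:38]
[39] read 'b'  n25⇒n2 (fail-walked)
[40] read 'b'  n2⇒n3
[41] read 'b'  n3⇒n14 (fail-walked)
[42] read 'c'  n14⇒n15
[43] read 'b'  n15⇒n27 (fail-walked)
[44] read 'b'  n27⇒n28  emit P7@[42:44]
[45] read 'b'  n28⇒n14 (fail-walked)
[46] read 'c'  n14⇒n15
[47] read 'b'  n15⇒n27 (fail-walked)
[48] read 'b'  n27⇒n28  emit P7@[46:48]
[49] read 'c'  n28⇒n15 (fail-walked)
[50] read 'c'  n15⇒n16

Matches: [[3,7],[6,1],[7,7],[9,2],[12,7],[13,5],[16,1],[17,7],[19,2],[20,7],[21,5],[24,7],[25,5],[26,5],[27,5],[30,4],[30,7],[33,1],[34,7],[36,5],[38,5],[44,7],[48,7]]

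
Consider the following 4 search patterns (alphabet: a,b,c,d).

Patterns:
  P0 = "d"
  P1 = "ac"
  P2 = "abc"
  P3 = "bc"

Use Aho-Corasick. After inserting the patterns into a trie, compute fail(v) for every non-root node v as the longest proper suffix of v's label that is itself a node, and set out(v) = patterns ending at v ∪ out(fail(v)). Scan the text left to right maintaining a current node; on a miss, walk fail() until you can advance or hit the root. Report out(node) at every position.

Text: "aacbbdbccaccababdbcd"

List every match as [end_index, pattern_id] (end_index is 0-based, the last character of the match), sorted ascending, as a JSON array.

Construct AC machine:
Trie nodes:
  n0 'ε': a→2 b→6 d→1
  n1 'd': ·  [P0 ends]
  n2 'a': b→4 c→3
  n3 'ac': ·  [P1 ends]
  n4 'ab': c→5
  n5 'abc': ·  [P2 ends]
  n6 'b': c→7
  n7 'bc': ·  [P3 ends]

BFS fail/out derivation:
  n1('d'): parent n0 fail=0; on 'd' 0 → fail=0;  out {0}∪∅={0}
  n2('a'): parent n0 fail=0; on 'a' 0 → fail=0;  out ∅∪∅=∅
  n6('b'): parent n0 fail=0; on 'b' 0 → fail=0;  out ∅∪∅=∅
  n3('ac'): parent n2 fail=0; on 'c' 0 → fail=0;  out {1}∪∅={1}
  n4('ab'): parent n2 fail=0; on 'b' 0 → fail=6;  out ∅∪∅=∅
  n7('bc'): parent n6 fail=0; on 'c' 0 → fail=0;  out {3}∪∅={3}
  n5('abc'): parent n4 fail=6; on 'c' 6 → fail=7;  out {2}∪{3}={2,3}

Text stream:
i=0 'a': node 0→2
i=1 'a': node 2→2 (fail-walked)
i=2 'c': node 2→3  → match P1@[1:2]
i=3 'b': node 3→6 (fail-walked)
i=4 'b': node 6→6 (fail-walked)
i=5 'd': node 6→1 (fail-walked)  → match P0@[5:5]
i=6 'b': node 1→6 (fail-walked)
i=7 'c': node 6→7  → match P3@[6:7]
i=8 'c': node 7→0 (fail-walked)
i=9 'a': node 0→2
i=10 'c': node 2→3  → match P1@[9:10]
i=11 'c': node 3→0 (fail-walked)
i=12 'a': node 0→2
i=13 'b': node 2→4
i=14 'a': node 4→2 (fail-walked)
i=15 'b': node 2→4
i=16 'd': node 4→1 (fail-walked)  → match P0@[16:16]
i=17 'b': node 1→6 (fail-walked)
i=18 'c': node 6→7  → match P3@[17:18]
i=19 'd': node 7→1 (fail-walked)  → match P0@[19:19]

All matches (sorted): [[2,1],[5,0],[7,3],[10,1],[16,0],[18,3],[19,0]]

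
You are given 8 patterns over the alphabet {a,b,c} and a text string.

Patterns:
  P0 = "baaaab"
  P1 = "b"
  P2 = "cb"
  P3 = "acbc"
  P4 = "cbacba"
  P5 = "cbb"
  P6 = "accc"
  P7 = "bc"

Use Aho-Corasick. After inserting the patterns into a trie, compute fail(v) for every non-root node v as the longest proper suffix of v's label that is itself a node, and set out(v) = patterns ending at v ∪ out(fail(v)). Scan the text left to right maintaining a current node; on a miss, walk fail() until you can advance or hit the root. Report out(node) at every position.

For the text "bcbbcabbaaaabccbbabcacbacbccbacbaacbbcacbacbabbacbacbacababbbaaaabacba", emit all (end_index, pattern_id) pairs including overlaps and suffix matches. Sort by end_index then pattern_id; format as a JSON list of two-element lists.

Build:
Trie (insert patterns):
  0='ε' goto a→9 b→1 c→7
  1='b' goto a→2 c→20  ←P1
  2='ba' goto a→3
  3='baa' goto a→4
  4='baaa' goto a→5
  5='baaaa' goto b→6
  6='baaaab' goto ·  ←P0
  7='c' goto b→8
  8='cb' goto a→13 b→17  ←P2
  9='a' goto c→10
  10='ac' goto b→11 c→18
  11='acb' goto c→12
  12='acbc' goto ·  ←P3
  13='cba' goto c→14
  14='cbac' goto b→15
  15='cbacb' goto a→16
  16='cbacba' goto ·  ←P4
  17='cbb' goto ·  ←P5
  18='acc' goto c→19
  19='accc' goto ·  ←P6
  20='bc' goto ·  ←P7

Failure links (BFS by depth):
  n1('b'): parent n0 fail=0; on 'b' 0 → fail=0;  out {1}∪∅={1}
  n7('c'): parent n0 fail=0; on 'c' 0 → fail=0;  out ∅∪∅=∅
  n9('a'): parent n0 fail=0; on 'a' 0 → fail=0;  out ∅∪∅=∅
  n2('ba'): parent n1 fail=0; on 'a' 0 → fail=9;  out ∅∪∅=∅
  n8('cb'): parent n7 fail=0; on 'b' 0 → fail=1;  out {2}∪{1}={1,2}
  n10('ac'): parent n9 fail=0; on 'c' 0 → fail=7;  out ∅∪∅=∅
  n20('bc'): parent n1 fail=0; on 'c' 0 → fail=7;  out {7}∪∅={7}
  n3('baa'): parent n2 fail=9; on 'a' 9→0 → fail=9;  out ∅∪∅=∅
  n11('acb'): parent n10 fail=7; on 'b' 7 → fail=8;  out ∅∪{1,2}={1,2}
  n13('cba'): parent n8 fail=1; on 'a' 1 → fail=2;  out ∅∪∅=∅
  n17('cbb'): parent n8 fail=1; on 'b' 1→0 → fail=1;  out {5}∪{1}={1,5}
  n18('acc'): parent n10 fail=7; on 'c' 7→0 → fail=7;  out ∅∪∅=∅
  n4('baaa'): parent n3 fail=9; on 'a' 9→0 → fail=9;  out ∅∪∅=∅
  n12('acbc'): parent n11 fail=8; on 'c' 8→1 → fail=20;  out {3}∪{7}={3,7}
  n14('cbac'): parent n13 fail=2; on 'c' 2→9 → fail=10;  out ∅∪∅=∅
  n19('accc'): parent n18 fail=7; on 'c' 7→0 → fail=7;  out {6}∪∅={6}
  n5('baaaa'): parent n4 fail=9; on 'a' 9→0 → fail=9;  out ∅∪∅=∅
  n15('cbacb'): parent n14 fail=10; on 'b' 10 → fail=11;  out ∅∪{1,2}={1,2}
  n6('baaaab'): parent n5 fail=9; on 'b' 9→0 → fail=1;  out {0}∪{1}={0,1}
  n16('cbacba'): parent n15 fail=11; on 'a' 11→8 → fail=13;  out {4}∪∅={4}

Text stream:
pos 0 'b': at 1  emit P1@[0:0]
pos 1 'c': at 20  emit P7@[0:1]
pos 2 'b': at 8 (via fail)  emit P1@[2:2],P2@[1:2]
pos 3 'b': at 17  emit P1@[3:3],P5@[1:3]
pos 4 'c': at 20 (via fail)  emit P7@[3:4]
pos 5 'a': at 9 (via fail)
pos 6 'b': at 1 (via fail)  emit P1@[6:6]
pos 7 'b': at 1 (via fail)  emit P1@[7:7]
pos 8 'a': at 2
pos 9 'a': at 3
pos 10 'a': at 4
pos 11 'a': at 5
pos 12 'b': at 6  emit P0@[7:12],P1@[12:12]
pos 13 'c': at 20 (via fail)  emit P7@[12:13]
pos 14 'c': at 7 (via fail)
pos 15 'b': at 8  emit P1@[15:15],P2@[14:15]
pos 16 'b': at 17  emit P1@[16:16],P5@[14:16]
pos 17 'a': at 2 (via fail)
pos 18 'b': at 1 (via fail)  emit P1@[18:18]
pos 19 'c': at 20  emit P7@[18:19]
pos 20 'a': at 9 (via fail)
pos 21 'c': at 10
pos 22 'b': at 11  emit P1@[22:22],P2@[21:22]
pos 23 'a': at 13 (via fail)
pos 24 'c': at 14
pos 25 'b': at 15  emit P1@[25:25],P2@[24:25]
pos 26 'c': at 12 (via fail)  emit P3@[23:26],P7@[25:26]
pos 27 'c': at 7 (via fail)
pos 28 'b': at 8  emit P1@[28:28],P2@[27:28]
pos 29 'a': at 13
pos 30 'c': at 14
pos 31 'b': at 15  emit P1@[31:31],P2@[30:31]
pos 32 'a': at 16  emit P4@[27:32]
pos 33 'a': at 3 (via fail)
pos 34 'c': at 10 (via fail)
pos 35 'b': at 11  emit P1@[35:35],P2@[34:35]
pos 36 'b': at 17 (via fail)  emit P1@[36:36],P5@[34:36]
pos 37 'c': at 20 (via fail)  emit P7@[36:37]
pos 38 'a': at 9 (via fail)
pos 39 'c': at 10
pos 40 'b': at 11  emit P1@[40:40],P2@[39:40]
pos 41 'a': at 13 (via fail)
pos 42 'c': at 14
pos 43 'b': at 15  emit P1@[43:43],P2@[42:43]
pos 44 'a': at 16  emit P4@[39:44]
pos 45 'b': at 1 (via fail)  emit P1@[45:45]
pos 46 'b': at 1 (via fail)  emit P1@[46:46]
pos 47 'a': at 2
pos 48 'c': at 10 (via fail)
pos 49 'b': at 11  emit P1@[49:49],P2@[48:49]
pos 50 'a': at 13 (via fail)
pos 51 'c': at 14
pos 52 'b': at 15  emit P1@[52:52],P2@[51:52]
pos 53 'a': at 16  emit P4@[48:53]
pos 54 'c': at 14 (via fail)
pos 55 'a': at 9 (via fail)
pos 56 'b': at 1 (via fail)  emit P1@[56:56]
pos 57 'a': at 2
pos 58 'b': at 1 (via fail)  emit P1@[58:58]
pos 59 'b': at 1 (via fail)  emit P1@[59:59]
pos 60 'b': at 1 (via fail)  emit P1@[60:60]
pos 61 'a': at 2
pos 62 'a': at 3
pos 63 'a': at 4
pos 64 'a': at 5
pos 65 'b': at 6  emit P0@[60:65],P1@[65:65]
pos 66 'a': at 2 (via fail)
pos 67 'c': at 10 (via fail)
pos 68 'b': at 11  emit P1@[68:68],P2@[67:68]
pos 69 'a': at 13 (via fail)

Matches: [[0,1],[1,7],[2,1],[2,2],[3,1],[3,5],[4,7],[6,1],[7,1],[12,0],[12,1],[13,7],[15,1],[15,2],[16,1],[16,5],[18,1],[19,7],[22,1],[22,2],[25,1],[25,2],[26,3],[26,7],[28,1],[28,2],[31,1],[31,2],[32,4],[35,1],[35,2],[36,1],[36,5],[37,7],[40,1],[40,2],[43,1],[43,2],[44,4],[45,1],[46,1],[49,1],[49,2],[52,1],[52,2],[53,4],[56,1],[58,1],[59,1],[60,1],[65,0],[65,1],[68,1],[68,2]]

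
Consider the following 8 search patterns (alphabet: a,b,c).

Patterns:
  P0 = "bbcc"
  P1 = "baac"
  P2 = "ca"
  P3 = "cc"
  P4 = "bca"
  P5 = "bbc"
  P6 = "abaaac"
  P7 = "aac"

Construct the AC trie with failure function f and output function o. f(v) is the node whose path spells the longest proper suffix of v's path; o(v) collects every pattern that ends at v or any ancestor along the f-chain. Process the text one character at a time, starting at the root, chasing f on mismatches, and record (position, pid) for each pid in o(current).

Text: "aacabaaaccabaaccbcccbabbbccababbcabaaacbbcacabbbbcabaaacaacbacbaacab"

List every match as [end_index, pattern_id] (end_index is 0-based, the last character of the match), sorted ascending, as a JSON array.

Construct AC machine:
Trie nodes:
  0='ε' goto a→13 b→1 c→8
  1='b' goto a→5 b→2 c→11
  2='bb' goto c→3
  3='bbc' goto c→4  [P5 ends]
  4='bbcc' goto ·  [P0 ends]
  5='ba' goto a→6
  6='baa' goto c→7
  7='baac' goto ·  [P1 ends]
  8='c' goto a→9 c→10
  9='ca' goto ·  [P2 ends]
  10='cc' goto ·  [P3 ends]
  11='bc' goto a→12
  12='bca' goto ·  [P4 ends]
  13='a' goto a→19 b→14
  14='ab' goto a→15
  15='aba' goto a→16
  16='abaa' goto a→17
  17='abaaa' goto c→18
  18='abaaac' goto ·  [P6 ends]
  19='aa' goto c→20
  20='aac' goto ·  [P7 ends]

BFS fail/out derivation:
  fail(1) 'b': from fail(0)=0 chase 'b': 0 ⇒ 0;  out=∅∪out(0)=∅
  fail(8) 'c': from fail(0)=0 chase 'c': 0 ⇒ 0;  out=∅∪out(0)=∅
  fail(13) 'a': from fail(0)=0 chase 'a': 0 ⇒ 0;  out=∅∪out(0)=∅
  fail(2) 'bb': from fail(1)=0 chase 'b': 0 ⇒ 1;  out=∅∪out(1)=∅
  fail(5) 'ba': from fail(1)=0 chase 'a': 0 ⇒ 13;  out=∅∪out(13)=∅
  fail(9) 'ca': from fail(8)=0 chase 'a': 0 ⇒ 13;  out={2}∪out(13)={2}
  fail(10) 'cc': from fail(8)=0 chase 'c': 0 ⇒ 8;  out={3}∪out(8)={3}
  fail(11) 'bc': from fail(1)=0 chase 'c': 0 ⇒ 8;  out=∅∪out(8)=∅
  fail(14) 'ab': from fail(13)=0 chase 'b': 0 ⇒ 1;  out=∅∪out(1)=∅
  fail(19) 'aa': from fail(13)=0 chase 'a': 0 ⇒ 13;  out=∅∪out(13)=∅
  fail(3) 'bbc': from fail(2)=1 chase 'c': 1 ⇒ 11;  out={5}∪out(11)={5}
  fail(6) 'baa': from fail(5)=13 chase 'a': 13 ⇒ 19;  out=∅∪out(19)=∅
  fail(12) 'bca': from fail(11)=8 chase 'a': 8 ⇒ 9;  out={4}∪out(9)={2,4}
  fail(15) 'aba': from fail(14)=1 chase 'a': 1 ⇒ 5;  out=∅∪out(5)=∅
  fail(20) 'aac': from fail(19)=13 chase 'c': 13→0 ⇒ 8;  out={7}∪out(8)={7}
  fail(4) 'bbcc': from fail(3)=11 chase 'c': 11→8 ⇒ 10;  out={0}∪out(10)={0,3}
  fail(7) 'baac': from fail(6)=19 chase 'c': 19 ⇒ 20;  out={1}∪out(20)={1,7}
  fail(16) 'abaa': from fail(15)=5 chase 'a': 5 ⇒ 6;  out=∅∪out(6)=∅
  fail(17) 'abaaa': from fail(16)=6 chase 'a': 6→19→13 ⇒ 19;  out=∅∪out(19)=∅
  fail(18) 'abaaac': from fail(17)=19 chase 'c': 19 ⇒ 20;  out={6}∪out(20)={6,7}

Run:
[0] read 'a'  n0⇒n13
[1] read 'a'  n13⇒n19
[2] read 'c'  n19⇒n20  ** P7@[0:2]
[3] read 'a'  n20⇒n9 (fail-walked)  ** P2@[2:3]
[4] read 'b'  n9⇒n14 (fail-walked)
[5] read 'a'  n14⇒n15
[6] read 'a'  n15⇒n16
[7] read 'a'  n16⇒n17
[8] read 'c'  n17⇒n18  ** P6@[3:8],P7@[6:8]
[9] read 'c'  n18⇒n10 (fail-walked)  ** P3@[8:9]
[10] read 'a'  n10⇒n9 (fail-walked)  ** P2@[9:10]
[11] read 'b'  n9⇒n14 (fail-walked)
[12] read 'a'  n14⇒n15
[13] read 'a'  n15⇒n16
[14] read 'c'  n16⇒n7 (fail-walked)  ** P1@[11:14],P7@[12:14]
[15] read 'c'  n7⇒n10 (fail-walked)  ** P3@[14:15]
[16] read 'b'  n10⇒n1 (fail-walked)
[17] read 'c'  n1⇒n11
[18] read 'c'  n11⇒n10 (fail-walked)  ** P3@[17:18]
[19] read 'c'  n10⇒n10 (fail-walked)  ** P3@[18:19]
[20] read 'b'  n10⇒n1 (fail-walked)
[21] read 'a'  n1⇒n5
[22] read 'b'  n5⇒n14 (fail-walked)
[23] read 'b'  n14⇒n2 (fail-walked)
[24] read 'b'  n2⇒n2 (fail-walked)
[25] read 'c'  n2⇒n3  ** P5@[23:25]
[26] read 'c'  n3⇒n4  ** P0@[23:26],P3@[25:26]
[27] read 'a'  n4⇒n9 (fail-walked)  ** P2@[26:27]
[28] read 'b'  n9⇒n14 (fail-walked)
[29] read 'a'  n14⇒n15
[30] read 'b'  n15⇒n14 (fail-walked)
[31] read 'b'  n14⇒n2 (fail-walked)
[32] read 'c'  n2⇒n3  ** P5@[30:32]
[33] read 'a'  n3⇒n12 (fail-walked)  ** P2@[32:33],P4@[31:33]
[34] read 'b'  n12⇒n14 (fail-walked)
[35] read 'a'  n14⇒n15
[36] read 'a'  n15⇒n16
[37] read 'a'  n16⇒n17
[38] read 'c'  n17⇒n18  ** P6@[33:38],P7@[36:38]
[39] read 'b'  n18⇒n1 (fail-walked)
[40] read 'b'  n1⇒n2
[41] read 'c'  n2⇒n3  ** P5@[39:41]
[42] read 'a'  n3⇒n12 (fail-walked)  ** P2@[41:42],P4@[40:42]
[43] read 'c'  n12⇒n8 (fail-walked)
[44] read 'a'  n8⇒n9  ** P2@[43:44]
[45] read 'b'  n9⇒n14 (fail-walked)
[46] read 'b'  n14⇒n2 (fail-walked)
[47] read 'b'  n2⇒n2 (fail-walked)
[48] read 'b'  n2⇒n2 (fail-walked)
[49] read 'c'  n2⇒n3  ** P5@[47:49]
[50] read 'a'  n3⇒n12 (fail-walked)  ** P2@[49:50],P4@[48:50]
[51] read 'b'  n12⇒n14 (fail-walked)
[52] read 'a'  n14⇒n15
[53] read 'a'  n15⇒n16
[54] read 'a'  n16⇒n17
[55] read 'c'  n17⇒n18  ** P6@[50:55],P7@[53:55]
[56] read 'a'  n18⇒n9 (fail-walked)  ** P2@[55:56]
[57] read 'a'  n9⇒n19 (fail-walked)
[58] read 'c'  n19⇒n20  ** P7@[56:58]
[59] read 'b'  n20⇒n1 (fail-walked)
[60] read 'a'  n1⇒n5
[61] read 'c'  n5⇒n8 (fail-walked)
[62] read 'b'  n8⇒n1 (fail-walked)
[63] read 'a'  n1⇒n5
[64] read 'a'  n5⇒n6
[65] read 'c'  n6⇒n7  ** P1@[62:65],P7@[63:65]
[66] read 'a'  n7⇒n9 (fail-walked)  ** P2@[65:66]
[67] read 'b'  n9⇒n14 (fail-walked)

Matches: [[2,7],[3,2],[8,6],[8,7],[9,3],[10,2],[14,1],[14,7],[15,3],[18,3],[19,3],[25,5],[26,0],[26,3],[27,2],[32,5],[33,2],[33,4],[38,6],[38,7],[41,5],[42,2],[42,4],[44,2],[49,5],[50,2],[50,4],[55,6],[55,7],[56,2],[58,7],[65,1],[65,7],[66,2]]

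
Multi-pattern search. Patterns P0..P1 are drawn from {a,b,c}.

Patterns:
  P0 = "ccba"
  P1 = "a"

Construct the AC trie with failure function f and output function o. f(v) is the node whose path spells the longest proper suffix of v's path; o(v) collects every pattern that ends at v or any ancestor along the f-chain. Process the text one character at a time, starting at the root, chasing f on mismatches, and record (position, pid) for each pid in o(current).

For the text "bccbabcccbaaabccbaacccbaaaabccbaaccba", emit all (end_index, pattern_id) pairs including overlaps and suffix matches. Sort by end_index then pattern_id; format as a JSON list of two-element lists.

Build automaton:
Trie nodes:
  n0 'ε': a→5 c→1
  n1 'c': c→2
  n2 'cc': b→3
  n3 'ccb': a→4
  n4 'ccba': ·  [P0 ends]
  n5 'a': ·  [P1 ends]

Failure links (BFS by depth):
  fail(1) 'c': from fail(0)=0 chase 'c': 0 ⇒ 0;  out=∅∪out(0)=∅
  fail(5) 'a': from fail(0)=0 chase 'a': 0 ⇒ 0;  out={1}∪out(0)={1}
  fail(2) 'cc': from fail(1)=0 chase 'c': 0 ⇒ 1;  out=∅∪out(1)=∅
  fail(3) 'ccb': from fail(2)=1 chase 'b': 1→0 ⇒ 0;  out=∅∪out(0)=∅
  fail(4) 'ccba': from fail(3)=0 chase 'a': 0 ⇒ 5;  out={0}∪out(5)={0,1}

Scan:
pos 0 'b': at 0
pos 1 'c': at 1
pos 2 'c': at 2
pos 3 'b': at 3
pos 4 'a': at 4  ** P0@[1:4],P1@[4:4]
pos 5 'b': at 0 (via fail)
pos 6 'c': at 1
pos 7 'c': at 2
pos 8 'c': at 2 (via fail)
pos 9 'b': at 3
pos 10 'a': at 4  ** P0@[7:10],P1@[10:10]
pos 11 'a': at 5 (via fail)  ** P1@[11:11]
pos 12 'a': at 5 (via fail)  ** P1@[12:12]
pos 13 'b': at 0 (via fail)
pos 14 'c': at 1
pos 15 'c': at 2
pos 16 'b': at 3
pos 17 'a': at 4  ** P0@[14:17],P1@[17:17]
pos 18 'a': at 5 (via fail)  ** P1@[18:18]
pos 19 'c': at 1 (via fail)
pos 20 'c': at 2
pos 21 'c': at 2 (via fail)
pos 22 'b': at 3
pos 23 'a': at 4  ** P0@[20:23],P1@[23:23]
pos 24 'a': at 5 (via fail)  ** P1@[24:24]
pos 25 'a': at 5 (via fail)  ** P1@[25:25]
pos 26 'a': at 5 (via fail)  ** P1@[26:26]
pos 27 'b': at 0 (via fail)
pos 28 'c': at 1
pos 29 'c': at 2
pos 30 'b': at 3
pos 31 'a': at 4  ** P0@[28:31],P1@[31:31]
pos 32 'a': at 5 (via fail)  ** P1@[32:32]
pos 33 'c': at 1 (via fail)
pos 34 'c': at 2
pos 35 'b': at 3
pos 36 'a': at 4  ** P0@[33:36],P1@[36:36]

Matches: [[4,0],[4,1],[10,0],[10,1],[11,1],[12,1],[17,0],[17,1],[18,1],[23,0],[23,1],[24,1],[25,1],[26,1],[31,0],[31,1],[32,1],[36,0],[36,1]]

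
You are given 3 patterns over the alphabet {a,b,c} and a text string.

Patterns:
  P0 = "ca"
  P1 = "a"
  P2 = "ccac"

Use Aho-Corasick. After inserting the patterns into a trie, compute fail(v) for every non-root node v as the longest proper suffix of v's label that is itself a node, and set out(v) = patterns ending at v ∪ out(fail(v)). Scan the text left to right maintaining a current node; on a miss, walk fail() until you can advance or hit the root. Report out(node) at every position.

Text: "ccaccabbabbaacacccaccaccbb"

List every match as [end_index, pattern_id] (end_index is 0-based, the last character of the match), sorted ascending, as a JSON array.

Build:
Trie nodes:
  n0 'ε': a→3 c→1
  n1 'c': a→2 c→4
  n2 'ca': ·  ←P0
  n3 'a': ·  ←P1
  n4 'cc': a→5
  n5 'cca': c→6
  n6 'ccac': ·  ←P2

BFS fail/out derivation:
  n1('c'): parent n0 fail=0; on 'c' 0 → fail=0;  out ∅∪∅=∅
  n3('a'): parent n0 fail=0; on 'a' 0 → fail=0;  out {1}∪∅={1}
  n2('ca'): parent n1 fail=0; on 'a' 0 → fail=3;  out {0}∪{1}={0,1}
  n4('cc'): parent n1 fail=0; on 'c' 0 → fail=1;  out ∅∪∅=∅
  n5('cca'): parent n4 fail=1; on 'a' 1 → fail=2;  out ∅∪{0,1}={0,1}
  n6('ccac'): parent n5 fail=2; on 'c' 2→3→0 → fail=1;  out {2}∪∅={2}

Text stream:
pos 0 'c': at 1
pos 1 'c': at 4
pos 2 'a': at 5  ** P0@[1:2],P1@[2:2]
pos 3 'c': at 6  ** P2@[0:3]
pos 4 'c': at 4 (via fail)
pos 5 'a': at 5  ** P0@[4:5],P1@[5:5]
pos 6 'b': at 0 (via fail)
pos 7 'b': at 0
pos 8 'a': at 3  ** P1@[8:8]
pos 9 'b': at 0 (via fail)
pos 10 'b': at 0
pos 11 'a': at 3  ** P1@[11:11]
pos 12 'a': at 3 (via fail)  ** P1@[12:12]
pos 13 'c': at 1 (via fail)
pos 14 'a': at 2  ** P0@[13:14],P1@[14:14]
pos 15 'c': at 1 (via fail)
pos 16 'c': at 4
pos 17 'c': at 4 (via fail)
pos 18 'a': at 5  ** P0@[17:18],P1@[18:18]
pos 19 'c': at 6  ** P2@[16:19]
pos 20 'c': at 4 (via fail)
pos 21 'a': at 5  ** P0@[20:21],P1@[21:21]
pos 22 'c': at 6  ** P2@[19:22]
pos 23 'c': at 4 (via fail)
pos 24 'b': at 0 (via fail)
pos 25 'b': at 0

All matches (sorted): [[2,0],[2,1],[3,2],[5,0],[5,1],[8,1],[11,1],[12,1],[14,0],[14,1],[18,0],[18,1],[19,2],[21,0],[21,1],[22,2]]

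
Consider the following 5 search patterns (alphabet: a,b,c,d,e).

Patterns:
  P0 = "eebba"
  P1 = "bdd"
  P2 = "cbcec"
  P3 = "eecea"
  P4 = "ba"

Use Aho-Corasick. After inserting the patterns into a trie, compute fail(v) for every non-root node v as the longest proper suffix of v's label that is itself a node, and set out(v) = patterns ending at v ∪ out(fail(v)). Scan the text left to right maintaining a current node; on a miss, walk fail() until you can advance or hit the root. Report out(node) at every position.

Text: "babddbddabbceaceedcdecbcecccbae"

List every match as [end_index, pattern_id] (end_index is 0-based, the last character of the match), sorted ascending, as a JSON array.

Build:
Trie (insert patterns):
  0='ε' goto b→6 c→9 e→1
  1='e' goto e→2
  2='ee' goto b→3 c→14
  3='eeb' goto b→4
  4='eebb' goto a→5
  5='eebba' goto ·  [P0 ends]
  6='b' goto a→17 d→7
  7='bd' goto d→8
  8='bdd' goto ·  [P1 ends]
  9='c' goto b→10
  10='cb' goto c→11
  11='cbc' goto e→12
  12='cbce' goto c→13
  13='cbcec' goto ·  [P2 ends]
  14='eec' goto e→15
  15='eece' goto a→16
  16='eecea' goto ·  [P3 ends]
  17='ba' goto ·  [P4 ends]

BFS fail/out derivation:
  fail(1) 'e': from fail(0)=0 chase 'e': 0 ⇒ 0;  out=∅∪out(0)=∅
  fail(6) 'b': from fail(0)=0 chase 'b': 0 ⇒ 0;  out=∅∪out(0)=∅
  fail(9) 'c': from fail(0)=0 chase 'c': 0 ⇒ 0;  out=∅∪out(0)=∅
  fail(2) 'ee': from fail(1)=0 chase 'e': 0 ⇒ 1;  out=∅∪out(1)=∅
  fail(7) 'bd': from fail(6)=0 chase 'd': 0 ⇒ 0;  out=∅∪out(0)=∅
  fail(10) 'cb': from fail(9)=0 chase 'b': 0 ⇒ 6;  out=∅∪out(6)=∅
  fail(17) 'ba': from fail(6)=0 chase 'a': 0 ⇒ 0;  out={4}∪out(0)={4}
  fail(3) 'eeb': from fail(2)=1 chase 'b': 1→0 ⇒ 6;  out=∅∪out(6)=∅
  fail(8) 'bdd': from fail(7)=0 chase 'd': 0 ⇒ 0;  out={1}∪out(0)={1}
  fail(11) 'cbc': from fail(10)=6 chase 'c': 6→0 ⇒ 9;  out=∅∪out(9)=∅
  fail(14) 'eec': from fail(2)=1 chase 'c': 1→0 ⇒ 9;  out=∅∪out(9)=∅
  fail(4) 'eebb': from fail(3)=6 chase 'b': 6→0 ⇒ 6;  out=∅∪out(6)=∅
  fail(12) 'cbce': from fail(11)=9 chase 'e': 9→0 ⇒ 1;  out=∅∪out(1)=∅
  fail(15) 'eece': from fail(14)=9 chase 'e': 9→0 ⇒ 1;  out=∅∪out(1)=∅
  fail(5) 'eebba': from fail(4)=6 chase 'a': 6 ⇒ 17;  out={0}∪out(17)={0,4}
  fail(13) 'cbcec': from fail(12)=1 chase 'c': 1→0 ⇒ 9;  out={2}∪out(9)={2}
  fail(16) 'eecea': from fail(15)=1 chase 'a': 1→0 ⇒ 0;  out={3}∪out(0)={3}

Text stream:
[0] read 'b'  n0⇒n6
[1] read 'a'  n6⇒n17  → match P4@[0:1]
[2] read 'b'  n17⇒n6 ·f
[3] read 'd'  n6⇒n7
[4] read 'd'  n7⇒n8  → match P1@[2:4]
[5] read 'b'  n8⇒n6 ·f
[6] read 'd'  n6⇒n7
[7] read 'd'  n7⇒n8  → match P1@[5:7]
[8] read 'a'  n8⇒n0 ·f
[9] read 'b'  n0⇒n6
[10] read 'b'  n6⇒n6 ·f
[11] read 'c'  n6⇒n9 ·f
[12] read 'e'  n9⇒n1 ·f
[13] read 'a'  n1⇒n0 ·f
[14] read 'c'  n0⇒n9
[15] read 'e'  n9⇒n1 ·f
[16] read 'e'  n1⇒n2
[17] read 'd'  n2⇒n0 ·f
[18] read 'c'  n0⇒n9
[19] read 'd'  n9⇒n0 ·f
[20] read 'e'  n0⇒n1
[21] read 'c'  n1⇒n9 ·f
[22] read 'b'  n9⇒n10
[23] read 'c'  n10⇒n11
[24] read 'e'  n11⇒n12
[25] read 'c'  n12⇒n13  → match P2@[21:25]
[26] read 'c'  n13⇒n9 ·f
[27] read 'c'  n9⇒n9 ·f
[28] read 'b'  n9⇒n10
[29] read 'a'  n10⇒n17 ·f  → match P4@[28:29]
[30] read 'e'  n17⇒n1 ·f

Matches: [[1,4],[4,1],[7,1],[25,2],[29,4]]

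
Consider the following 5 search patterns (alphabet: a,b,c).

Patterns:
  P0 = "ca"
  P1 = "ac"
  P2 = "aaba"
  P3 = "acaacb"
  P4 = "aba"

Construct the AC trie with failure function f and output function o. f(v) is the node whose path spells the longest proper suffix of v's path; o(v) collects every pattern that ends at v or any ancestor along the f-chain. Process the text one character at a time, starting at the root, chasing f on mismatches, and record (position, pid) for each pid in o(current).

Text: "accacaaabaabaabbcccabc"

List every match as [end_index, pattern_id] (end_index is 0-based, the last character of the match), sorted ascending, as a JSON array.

Build automaton:
Trie nodes:
  0='ε' goto a→3 c→1
  1='c' goto a→2
  2='ca' goto ·  ←P0
  3='a' goto a→5 b→12 c→4
  4='ac' goto a→8  ←P1
  5='aa' goto b→6
  6='aab' goto a→7
  7='aaba' goto ·  ←P2
  8='aca' goto a→9
  9='acaa' goto c→10
  10='acaac' goto b→11
  11='acaacb' goto ·  ←P3
  12='ab' goto a→13
  13='aba' goto ·  ←P4

BFS fail/out derivation:
  fail(1) 'c': from fail(0)=0 chase 'c': 0 ⇒ 0;  out=∅∪out(0)=∅
  fail(3) 'a': from fail(0)=0 chase 'a': 0 ⇒ 0;  out=∅∪out(0)=∅
  fail(2) 'ca': from fail(1)=0 chase 'a': 0 ⇒ 3;  out={0}∪out(3)={0}
  fail(4) 'ac': from fail(3)=0 chase 'c': 0 ⇒ 1;  out={1}∪out(1)={1}
  fail(5) 'aa': from fail(3)=0 chase 'a': 0 ⇒ 3;  out=∅∪out(3)=∅
  fail(12) 'ab': from fail(3)=0 chase 'b': 0 ⇒ 0;  out=∅∪out(0)=∅
  fail(6) 'aab': from fail(5)=3 chase 'b': 3 ⇒ 12;  out=∅∪out(12)=∅
  fail(8) 'aca': from fail(4)=1 chase 'a': 1 ⇒ 2;  out=∅∪out(2)={0}
  fail(13) 'aba': from fail(12)=0 chase 'a': 0 ⇒ 3;  out={4}∪out(3)={4}
  fail(7) 'aaba': from fail(6)=12 chase 'a': 12 ⇒ 13;  out={2}∪out(13)={2,4}
  fail(9) 'acaa': from fail(8)=2 chase 'a': 2→3 ⇒ 5;  out=∅∪out(5)=∅
  fail(10) 'acaac': from fail(9)=5 chase 'c': 5→3 ⇒ 4;  out=∅∪out(4)={1}
  fail(11) 'acaacb': from fail(10)=4 chase 'b': 4→1→0 ⇒ 0;  out={3}∪out(0)={3}

Scan:
pos 0 'a': at 3
pos 1 'c': at 4  emit P1@[0:1]
pos 2 'c': at 1 ·f
pos 3 'a': at 2  emit P0@[2:3]
pos 4 'c': at 4 ·f  emit P1@[3:4]
pos 5 'a': at 8  emit P0@[4:5]
pos 6 'a': at 9
pos 7 'a': at 5 ·f
pos 8 'b': at 6
pos 9 'a': at 7  emit P2@[6:9],P4@[7:9]
pos 10 'a': at 5 ·f
pos 11 'b': at 6
pos 12 'a': at 7  emit P2@[9:12],P4@[10:12]
pos 13 'a': at 5 ·f
pos 14 'b': at 6
pos 15 'b': at 0 ·f
pos 16 'c': at 1
pos 17 'c': at 1 ·f
pos 18 'c': at 1 ·f
pos 19 'a': at 2  emit P0@[18:19]
pos 20 'b': at 12 ·f
pos 21 'c': at 1 ·f

Matches: [[1,1],[3,0],[4,1],[5,0],[9,2],[9,4],[12,2],[12,4],[19,0]]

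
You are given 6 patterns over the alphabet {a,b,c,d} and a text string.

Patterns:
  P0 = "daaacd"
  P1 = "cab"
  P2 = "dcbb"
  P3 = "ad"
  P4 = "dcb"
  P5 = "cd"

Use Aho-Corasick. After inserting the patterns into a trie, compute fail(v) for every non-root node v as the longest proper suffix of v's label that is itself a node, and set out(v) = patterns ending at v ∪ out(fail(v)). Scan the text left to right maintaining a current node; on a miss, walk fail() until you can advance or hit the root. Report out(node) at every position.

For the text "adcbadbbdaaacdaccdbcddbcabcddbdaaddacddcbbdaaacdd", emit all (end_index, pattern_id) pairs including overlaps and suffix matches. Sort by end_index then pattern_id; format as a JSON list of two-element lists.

Build:
Trie nodes:
  n0 'ε': a→13 c→7 d→1
  n1 'd': a→2 c→10
  n2 'da': a→3
  n3 'daa': a→4
  n4 'daaa': c→5
  n5 'daaac': d→6
  n6 'daaacd': ·  [P0 ends]
  n7 'c': a→8 d→15
  n8 'ca': b→9
  n9 'cab': ·  [P1 ends]
  n10 'dc': b→11
  n11 'dcb': b→12  [P4 ends]
  n12 'dcbb': ·  [P2 ends]
  n13 'a': d→14
  n14 'ad': ·  [P3 ends]
  n15 'cd': ·  [P5 ends]

BFS fail/out derivation:
  n1('d'): parent n0 fail=0; on 'd' 0 → fail=0;  out ∅∪∅=∅
  n7('c'): parent n0 fail=0; on 'c' 0 → fail=0;  out ∅∪∅=∅
  n13('a'): parent n0 fail=0; on 'a' 0 → fail=0;  out ∅∪∅=∅
  n2('da'): parent n1 fail=0; on 'a' 0 → fail=13;  out ∅∪∅=∅
  n8('ca'): parent n7 fail=0; on 'a' 0 → fail=13;  out ∅∪∅=∅
  n10('dc'): parent n1 fail=0; on 'c' 0 → fail=7;  out ∅∪∅=∅
  n14('ad'): parent n13 fail=0; on 'd' 0 → fail=1;  out {3}∪∅={3}
  n15('cd'): parent n7 fail=0; on 'd' 0 → fail=1;  out {5}∪∅={5}
  n3('daa'): parent n2 fail=13; on 'a' 13→0 → fail=13;  out ∅∪∅=∅
  n9('cab'): parent n8 fail=13; on 'b' 13→0 → fail=0;  out {1}∪∅={1}
  n11('dcb'): parent n10 fail=7; on 'b' 7→0 → fail=0;  out {4}∪∅={4}
  n4('daaa'): parent n3 fail=13; on 'a' 13→0 → fail=13;  out ∅∪∅=∅
  n12('dcbb'): parent n11 fail=0; on 'b' 0 → fail=0;  out {2}∪∅={2}
  n5('daaac'): parent n4 fail=13; on 'c' 13→0 → fail=7;  out ∅∪∅=∅
  n6('daaacd'): parent n5 fail=7; on 'd' 7 → fail=15;  out {0}∪{5}={0,5}

Run:
i=0 'a': node 0→13
i=1 'd': node 13→14  → match P3@[0:1]
i=2 'c': node 14→10 (via fail)
i=3 'b': node 10→11  → match P4@[1:3]
i=4 'a': node 11→13 (via fail)
i=5 'd': node 13→14  → match P3@[4:5]
i=6 'b': node 14→0 (via fail)
i=7 'b': node 0→0
i=8 'd': node 0→1
i=9 'a': node 1→2
i=10 'a': node 2→3
i=11 'a': node 3→4
i=12 'c': node 4→5
i=13 'd': node 5→6  → match P0@[8:13],P5@[12:13]
i=14 'a': node 6→2 (via fail)
i=15 'c': node 2→7 (via fail)
i=16 'c': node 7→7 (via fail)
i=17 'd': node 7→15  → match P5@[16:17]
i=18 'b': node 15→0 (via fail)
i=19 'c': node 0→7
i=20 'd': node 7→15  → match P5@[19:20]
i=21 'd': node 15→1 (via fail)
i=22 'b': node 1→0 (via fail)
i=23 'c': node 0→7
i=24 'a': node 7→8
i=25 'b': node 8→9  → match P1@[23:25]
i=26 'c': node 9→7 (via fail)
i=27 'd': node 7→15  → match P5@[26:27]
i=28 'd': node 15→1 (via fail)
i=29 'b': node 1→0 (via fail)
i=30 'd': node 0→1
i=31 'a': node 1→2
i=32 'a': node 2→3
i=33 'd': node 3→14 (via fail)  → match P3@[32:33]
i=34 'd': node 14→1 (via fail)
i=35 'a': node 1→2
i=36 'c': node 2→7 (via fail)
i=37 'd': node 7→15  → match P5@[36:37]
i=38 'd': node 15→1 (via fail)
i=39 'c': node 1→10
i=40 'b': node 10→11  → match P4@[38:40]
i=41 'b': node 11→12  → match P2@[38:41]
i=42 'd': node 12→1 (via fail)
i=43 'a': node 1→2
i=44 'a': node 2→3
i=45 'a': node 3→4
i=46 'c': node 4→5
i=47 'd': node 5→6  → match P0@[42:47],P5@[46:47]
i=48 'd': node 6→1 (via fail)

Result: [[1,3],[3,4],[5,3],[13,0],[13,5],[17,5],[20,5],[25,1],[27,5],[33,3],[37,5],[40,4],[41,2],[47,0],[47,5]]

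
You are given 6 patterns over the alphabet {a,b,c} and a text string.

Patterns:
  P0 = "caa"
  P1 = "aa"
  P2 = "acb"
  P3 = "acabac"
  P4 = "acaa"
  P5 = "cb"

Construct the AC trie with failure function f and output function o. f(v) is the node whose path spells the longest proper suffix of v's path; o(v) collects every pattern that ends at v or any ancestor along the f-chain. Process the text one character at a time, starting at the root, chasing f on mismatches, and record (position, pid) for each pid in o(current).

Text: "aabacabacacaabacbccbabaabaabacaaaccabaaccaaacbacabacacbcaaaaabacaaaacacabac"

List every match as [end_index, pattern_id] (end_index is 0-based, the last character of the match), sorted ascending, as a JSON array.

Build:
Trie (insert patterns):
  n0 'ε': a→4 c→1
  n1 'c': a→2 b→13
  n2 'ca': a→3
  n3 'caa': ·  ←P0
  n4 'a': a→5 c→6
  n5 'aa': ·  ←P1
  n6 'ac': a→8 b→7
  n7 'acb': ·  ←P2
  n8 'aca': a→12 b→9
  n9 'acab': a→10
  n10 'acaba': c→11
  n11 'acabac': ·  ←P3
  n12 'acaa': ·  ←P4
  n13 'cb': ·  ←P5

BFS fail/out derivation:
  fail(1) 'c': from fail(0)=0 chase 'c': 0 ⇒ 0;  out=∅∪out(0)=∅
  fail(4) 'a': from fail(0)=0 chase 'a': 0 ⇒ 0;  out=∅∪out(0)=∅
  fail(2) 'ca': from fail(1)=0 chase 'a': 0 ⇒ 4;  out=∅∪out(4)=∅
  fail(5) 'aa': from fail(4)=0 chase 'a': 0 ⇒ 4;  out={1}∪out(4)={1}
  fail(6) 'ac': from fail(4)=0 chase 'c': 0 ⇒ 1;  out=∅∪out(1)=∅
  fail(13) 'cb': from fail(1)=0 chase 'b': 0 ⇒ 0;  out={5}∪out(0)={5}
  fail(3) 'caa': from fail(2)=4 chase 'a': 4 ⇒ 5;  out={0}∪out(5)={0,1}
  fail(7) 'acb': from fail(6)=1 chase 'b': 1 ⇒ 13;  out={2}∪out(13)={2,5}
  fail(8) 'aca': from fail(6)=1 chase 'a': 1 ⇒ 2;  out=∅∪out(2)=∅
  fail(9) 'acab': from fail(8)=2 chase 'b': 2→4→0 ⇒ 0;  out=∅∪out(0)=∅
  fail(12) 'acaa': from fail(8)=2 chase 'a': 2 ⇒ 3;  out={4}∪out(3)={0,1,4}
  fail(10) 'acaba': from fail(9)=0 chase 'a': 0 ⇒ 4;  out=∅∪out(4)=∅
  fail(11) 'acabac': from fail(10)=4 chase 'c': 4 ⇒ 6;  out={3}∪out(6)={3}

Run:
pos 0 'a': at 4
pos 1 'a': at 5  emit P1@[0:1]
pos 2 'b': at 0 ·f
pos 3 'a': at 4
pos 4 'c': at 6
pos 5 'a': at 8
pos 6 'b': at 9
pos 7 'a': at 10
pos 8 'c': at 11  emit P3@[3:8]
pos 9 'a': at 8 ·f
pos 10 'c': at 6 ·f
pos 11 'a': at 8
pos 12 'a': at 12  emit P0@[10:12],P1@[11:12],P4@[9:12]
pos 13 'b': at 0 ·f
pos 14 'a': at 4
pos 15 'c': at 6
pos 16 'b': at 7  emit P2@[14:16],P5@[15:16]
pos 17 'c': at 1 ·f
pos 18 'c': at 1 ·f
pos 19 'b': at 13  emit P5@[18:19]
pos 20 'a': at 4 ·f
pos 21 'b': at 0 ·f
pos 22 'a': at 4
pos 23 'a': at 5  emit P1@[22:23]
pos 24 'b': at 0 ·f
pos 25 'a': at 4
pos 26 'a': at 5  emit P1@[25:26]
pos 27 'b': at 0 ·f
pos 28 'a': at 4
pos 29 'c': at 6
pos 30 'a': at 8
pos 31 'a': at 12  emit P0@[29:31],P1@[30:31],P4@[28:31]
pos 32 'a': at 5 ·f  emit P1@[31:32]
pos 33 'c': at 6 ·f
pos 34 'c': at 1 ·f
pos 35 'a': at 2
pos 36 'b': at 0 ·f
pos 37 'a': at 4
pos 38 'a': at 5  emit P1@[37:38]
pos 39 'c': at 6 ·f
pos 40 'c': at 1 ·f
pos 41 'a': at 2
pos 42 'a': at 3  emit P0@[40:42],P1@[41:42]
pos 43 'a': at 5 ·f  emit P1@[42:43]
pos 44 'c': at 6 ·f
pos 45 'b': at 7  emit P2@[43:45],P5@[44:45]
pos 46 'a': at 4 ·f
pos 47 'c': at 6
pos 48 'a': at 8
pos 49 'b': at 9
pos 50 'a': at 10
pos 51 'c': at 11  emit P3@[46:51]
pos 52 'a': at 8 ·f
pos 53 'c': at 6 ·f
pos 54 'b': at 7  emit P2@[52:54],P5@[53:54]
pos 55 'c': at 1 ·f
pos 56 'a': at 2
pos 57 'a': at 3  emit P0@[55:57],P1@[56:57]
pos 58 'a': at 5 ·f  emit P1@[57:58]
pos 59 'a': at 5 ·f  emit P1@[58:59]
pos 60 'a': at 5 ·f  emit P1@[59:60]
pos 61 'b': at 0 ·f
pos 62 'a': at 4
pos 63 'c': at 6
pos 64 'a': at 8
pos 65 'a': at 12  emit P0@[63:65],P1@[64:65],P4@[62:65]
pos 66 'a': at 5 ·f  emit P1@[65:66]
pos 67 'a': at 5 ·f  emit P1@[66:67]
pos 68 'c': at 6 ·f
pos 69 'a': at 8
pos 70 'c': at 6 ·f
pos 71 'a': at 8
pos 72 'b': at 9
pos 73 'a': at 10
pos 74 'c': at 11  emit P3@[69:74]

All matches (sorted): [[1,1],[8,3],[12,0],[12,1],[12,4],[16,2],[16,5],[19,5],[23,1],[26,1],[31,0],[31,1],[31,4],[32,1],[38,1],[42,0],[42,1],[43,1],[45,2],[45,5],[51,3],[54,2],[54,5],[57,0],[57,1],[58,1],[59,1],[60,1],[65,0],[65,1],[65,4],[66,1],[67,1],[74,3]]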